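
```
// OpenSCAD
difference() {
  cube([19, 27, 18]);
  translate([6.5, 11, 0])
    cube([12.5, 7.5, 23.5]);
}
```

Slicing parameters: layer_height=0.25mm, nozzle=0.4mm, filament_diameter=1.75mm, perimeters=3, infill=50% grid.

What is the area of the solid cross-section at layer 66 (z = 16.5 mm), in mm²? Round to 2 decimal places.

419.25 mm²

At z = 16.5 mm: the cube is present — its section is the full 19×27 rectangle (area 513.00 mm²); the cube at (6.5, 11) (footprint 12.5×7.5) is included at this height (area 93.75 mm²); After the difference (first − rest): starting from the 19×27 cube (513.00 mm²), the 12.5×7.5 cube at (6.5, 11) lies inside it touching the edge (removes its full 93.75 mm²) — area = 419.25 mm². Overall, the cross-section is a single solid region. Net area = 419.25 mm².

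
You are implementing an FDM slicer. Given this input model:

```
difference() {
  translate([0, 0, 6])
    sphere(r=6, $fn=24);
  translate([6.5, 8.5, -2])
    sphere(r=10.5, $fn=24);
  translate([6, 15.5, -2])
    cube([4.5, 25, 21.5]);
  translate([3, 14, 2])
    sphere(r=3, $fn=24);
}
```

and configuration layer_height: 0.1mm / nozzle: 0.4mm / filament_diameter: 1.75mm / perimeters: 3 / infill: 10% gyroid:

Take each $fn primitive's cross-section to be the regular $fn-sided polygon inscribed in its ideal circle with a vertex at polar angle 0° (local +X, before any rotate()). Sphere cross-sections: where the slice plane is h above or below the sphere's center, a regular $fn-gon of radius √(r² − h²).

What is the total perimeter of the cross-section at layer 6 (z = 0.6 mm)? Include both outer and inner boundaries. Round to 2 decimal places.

At z = 0.6 mm: the sphere: section is a regular 24-gon, circumradius = √(r²−h²) = √(6²−5.4²) = 2.615 (perimeter = 2·24·2.615·sin(180°/24) = 16.39 mm); the r=10.5 sphere at (6.5, 8.5) slices to a regular 24-gon of circumradius 10.173 (√(r²−h²) with h=2.6 from center) (perimeter = 2·24·10.173·sin(180°/24) = 63.74 mm); the cube at (6, 15.5) (footprint 4.5×25) is included at this height (perimeter 59.00 mm); the r=3 sphere at (3, 14) contributes a regular 24-gon of circumradius √(3²−1.4²) = 2.653 (perimeter = 2·24·2.653·sin(180°/24) = 16.62 mm); Taking the first minus the rest: starting from the r=6 sphere, the r=10.5 sphere at (6.5, 8.5) partially overlaps it — only the 7.10 mm² overlap (of its 321.42 mm²) is removed, clipping the outline; the 4.5×25 cube at (6, 15.5) misses the remaining region (no effect); the r=3 sphere at (3, 14) misses the remaining region (no effect) — boundary = 15.02 mm. Overall, the cross-section is a single solid region. Total boundary length (outer) = 15.02 mm.

15.02 mm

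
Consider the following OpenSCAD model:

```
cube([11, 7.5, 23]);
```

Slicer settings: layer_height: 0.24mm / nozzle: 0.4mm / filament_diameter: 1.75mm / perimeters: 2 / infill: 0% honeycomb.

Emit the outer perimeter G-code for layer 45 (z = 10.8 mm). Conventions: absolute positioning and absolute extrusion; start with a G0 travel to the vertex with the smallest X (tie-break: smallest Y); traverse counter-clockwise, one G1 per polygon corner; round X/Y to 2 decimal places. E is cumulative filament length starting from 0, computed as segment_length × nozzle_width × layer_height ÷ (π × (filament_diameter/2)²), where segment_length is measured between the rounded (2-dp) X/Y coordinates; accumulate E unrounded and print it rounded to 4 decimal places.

G0 X0.00 Y0.00 Z10.80
G1 X11.00 Y0.00 E0.4390
G1 X11.00 Y7.50 E0.7384
G1 X0.00 Y7.50 E1.1774
G1 X0.00 Y0.00 E1.4767

At z = 10.8 mm: the cube (footprint 11×7.5) is included at this height. The outline is a single polygon with 4 vertices. Extrusion per mm of travel: 0.4 × 0.24 / (π × 0.875²) = 0.039912. Accumulating E over each segment gives final E = 1.4767.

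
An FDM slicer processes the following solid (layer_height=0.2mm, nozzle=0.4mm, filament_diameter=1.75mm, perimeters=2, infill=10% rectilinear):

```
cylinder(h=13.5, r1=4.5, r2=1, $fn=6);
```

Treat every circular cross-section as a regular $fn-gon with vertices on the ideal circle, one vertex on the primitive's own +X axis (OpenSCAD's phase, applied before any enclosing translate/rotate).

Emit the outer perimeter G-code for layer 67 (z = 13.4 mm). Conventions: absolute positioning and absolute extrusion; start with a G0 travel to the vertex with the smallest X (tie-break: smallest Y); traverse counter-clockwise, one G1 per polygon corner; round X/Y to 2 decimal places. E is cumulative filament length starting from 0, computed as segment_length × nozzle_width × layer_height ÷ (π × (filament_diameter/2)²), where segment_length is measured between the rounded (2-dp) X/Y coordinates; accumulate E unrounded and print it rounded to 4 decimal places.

At z = 13.4 mm: the cone (r1=4.5→r2=1) has section circumradius 1.026 here — a regular 6-gon. The outline is a single polygon with 6 vertices. Extrusion per mm of travel: 0.4 × 0.2 / (π × 0.875²) = 0.033260. Accumulating E over each segment gives final E = 0.2050.

G0 X-1.03 Y0.00 Z13.40
G1 X-0.51 Y-0.89 E0.0343
G1 X0.51 Y-0.89 E0.0682
G1 X1.03 Y0.00 E0.1025
G1 X0.51 Y0.89 E0.1368
G1 X-0.51 Y0.89 E0.1707
G1 X-1.03 Y0.00 E0.2050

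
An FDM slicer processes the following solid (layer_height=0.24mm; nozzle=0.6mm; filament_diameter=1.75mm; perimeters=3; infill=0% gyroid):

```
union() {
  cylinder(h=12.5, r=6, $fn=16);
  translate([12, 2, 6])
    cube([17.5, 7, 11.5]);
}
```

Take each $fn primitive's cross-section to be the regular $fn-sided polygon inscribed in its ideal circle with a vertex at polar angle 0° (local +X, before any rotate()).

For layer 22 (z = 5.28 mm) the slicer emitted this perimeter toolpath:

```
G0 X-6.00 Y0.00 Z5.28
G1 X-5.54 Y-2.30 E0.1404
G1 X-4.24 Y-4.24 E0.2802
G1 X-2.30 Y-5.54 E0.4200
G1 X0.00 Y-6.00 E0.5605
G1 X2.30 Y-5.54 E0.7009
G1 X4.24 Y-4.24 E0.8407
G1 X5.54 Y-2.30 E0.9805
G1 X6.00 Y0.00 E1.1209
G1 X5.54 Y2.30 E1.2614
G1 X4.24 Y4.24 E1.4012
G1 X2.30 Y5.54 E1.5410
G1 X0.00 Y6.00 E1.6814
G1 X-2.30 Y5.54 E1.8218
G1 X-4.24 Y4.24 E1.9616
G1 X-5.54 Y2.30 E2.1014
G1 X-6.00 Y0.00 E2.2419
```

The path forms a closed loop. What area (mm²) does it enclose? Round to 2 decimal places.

Apply the shoelace formula to the sequence of (X, Y) vertices; enclosed area = 110.15 mm².

110.15 mm²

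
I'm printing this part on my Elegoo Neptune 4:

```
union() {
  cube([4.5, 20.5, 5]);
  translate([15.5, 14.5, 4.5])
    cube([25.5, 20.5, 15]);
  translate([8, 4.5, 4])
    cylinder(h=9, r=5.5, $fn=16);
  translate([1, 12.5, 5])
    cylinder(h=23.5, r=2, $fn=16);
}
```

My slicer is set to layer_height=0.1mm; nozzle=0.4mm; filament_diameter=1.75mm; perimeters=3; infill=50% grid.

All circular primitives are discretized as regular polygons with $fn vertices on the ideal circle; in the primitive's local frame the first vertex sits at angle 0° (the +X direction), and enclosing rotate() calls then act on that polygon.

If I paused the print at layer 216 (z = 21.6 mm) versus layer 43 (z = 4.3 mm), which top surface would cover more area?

layer 43 (z = 4.3 mm)

Layer 216 (z = 21.6): the cube is absent (z outside [0, 5]); the cube at (15.5, 14.5) is not intersected at this z (z outside [4.5, 19.5]); the cylinder at (8, 4.5) is absent (z outside [4, 13]); the r=2 cylinder at (1, 12.5) gives a regular 16-gon of circumradius 2 (constant along its height) (area = (16/2)·2.000²·sin(360°/16) = 12.25 mm²); Merging all regions: only the r=2 cylinder at (1, 12.5) is present, so the union is just that shape — area = 12.25 mm². So its area = 12.25 mm². Layer 43 (z = 4.3): the 4.5×20.5 cube contributes its full rectangle (area 92.25 mm²); the cube at (15.5, 14.5) is absent (z outside [4.5, 19.5]); the r=5.5 cylinder at (8, 4.5) contributes a regular 16-gon of circumradius 5.5 (area = (16/2)·5.500²·sin(360°/16) = 92.61 mm²); the cylinder at (1, 12.5) is not intersected at this z (z outside [5, 28.5]); Combining (union): the regions partially overlap — summed areas 184.86 mm² minus the doubly-counted overlap 11.15 mm² gives 173.70 mm² — area = 173.70 mm². So its area = 173.70 mm². Layer 43 is larger (173.70 vs 12.25 mm²).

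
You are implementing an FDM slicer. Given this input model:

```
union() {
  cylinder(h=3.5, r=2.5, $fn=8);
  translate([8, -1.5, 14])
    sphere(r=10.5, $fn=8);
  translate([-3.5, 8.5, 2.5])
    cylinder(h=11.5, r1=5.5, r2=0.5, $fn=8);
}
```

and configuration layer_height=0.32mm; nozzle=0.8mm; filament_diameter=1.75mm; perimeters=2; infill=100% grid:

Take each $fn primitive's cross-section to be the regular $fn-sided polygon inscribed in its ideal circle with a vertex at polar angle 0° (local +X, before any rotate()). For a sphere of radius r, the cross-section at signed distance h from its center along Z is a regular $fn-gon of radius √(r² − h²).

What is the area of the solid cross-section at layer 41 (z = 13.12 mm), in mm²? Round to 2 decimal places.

311.85 mm²

At z = 13.12 mm: the cylinder is absent (z outside [0, 3.5]); the r=10.5 sphere at (8, -1.5) contributes a regular 8-gon of circumradius √(10.5²−0.88²) = 10.463 (area = (8/2)·10.463²·sin(360°/8) = 309.64 mm²); the cone at (-3.5, 8.5) contributes a regular 8-gon of circumradius 0.883 (interpolated between r1=5.5 and r2=0.5 at t=0.923) (area = (8/2)·0.883²·sin(360°/8) = 2.20 mm²); Combining (union): the 2 present regions are separate (no shared area or edge), so areas and boundary lengths simply add and each stays a separate island — area = 311.85 mm². Overall, the cross-section has 2 separate islands. Net area = 311.85 mm².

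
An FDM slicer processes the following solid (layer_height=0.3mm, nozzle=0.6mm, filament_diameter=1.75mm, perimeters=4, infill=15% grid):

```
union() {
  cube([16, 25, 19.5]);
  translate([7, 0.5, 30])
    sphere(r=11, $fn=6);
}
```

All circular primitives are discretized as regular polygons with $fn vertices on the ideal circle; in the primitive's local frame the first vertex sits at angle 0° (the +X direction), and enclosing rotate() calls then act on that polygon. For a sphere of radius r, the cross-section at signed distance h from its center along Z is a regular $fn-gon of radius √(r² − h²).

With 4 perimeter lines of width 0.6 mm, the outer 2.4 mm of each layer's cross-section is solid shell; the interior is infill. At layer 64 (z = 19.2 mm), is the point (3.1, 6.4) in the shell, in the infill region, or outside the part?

At z = 19.2 mm: the cube is present — its section is the full 16×25 rectangle; the r=11 sphere at (7, 0.5) contributes a regular 6-gon of circumradius √(11²−10.8²) = 2.088; Combining (union): the regions partially overlap (shared area 7.61 mm²), so overlapping operands fuse into one piece — 1 connected region. Overall, the cross-section is a single solid region. The nearest boundary edge runs (0.00, 0.00)→(0.00, 25.00); distance from the point to it = 3.10 mm. The point is inside the cross-section and 3.10 mm from the nearest boundary — more than the 2.4 mm shell width (4 × 0.6), so it's in the infill interior.

infill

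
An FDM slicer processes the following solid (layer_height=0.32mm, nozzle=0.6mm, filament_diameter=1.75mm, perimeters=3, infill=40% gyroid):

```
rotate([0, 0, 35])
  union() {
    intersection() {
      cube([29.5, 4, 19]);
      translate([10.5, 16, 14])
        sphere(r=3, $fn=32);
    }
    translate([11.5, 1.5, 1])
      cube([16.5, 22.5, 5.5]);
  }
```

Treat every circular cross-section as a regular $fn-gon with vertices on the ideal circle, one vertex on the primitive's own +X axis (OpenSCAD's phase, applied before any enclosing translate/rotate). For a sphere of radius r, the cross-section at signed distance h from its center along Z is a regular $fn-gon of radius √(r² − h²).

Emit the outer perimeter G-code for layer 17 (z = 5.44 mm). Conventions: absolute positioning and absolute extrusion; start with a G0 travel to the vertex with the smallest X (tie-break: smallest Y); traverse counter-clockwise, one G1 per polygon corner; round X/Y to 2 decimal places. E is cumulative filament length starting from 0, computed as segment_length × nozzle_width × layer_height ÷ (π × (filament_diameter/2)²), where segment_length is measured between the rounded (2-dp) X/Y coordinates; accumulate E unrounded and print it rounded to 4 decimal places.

G0 X-4.35 Y26.26 Z5.44
G1 X8.56 Y7.82 E1.7968
G1 X22.08 Y17.29 E3.1145
G1 X9.17 Y35.72 E4.9107
G1 X-4.35 Y26.26 E6.2279

At z = 5.44 mm: the cube is present — its section is the full 29.5×4 rectangle; the sphere at (10.5, 16) does not reach this height (|z−center|=8.560 > r=3); Keeping only the common overlap: at least one operand is absent at this height, so nothing remains; the 16.5×22.5 cube at (11.5, 1.5) contributes its full rectangle; Taking the union: only the 16.5×22.5 cube at (11.5, 1.5) is present, so the union is just that shape — 1 connected region; (rotated 35° about Z; rotation is an isometry so areas/perimeters/island counts are preserved). The outline is a single polygon with 4 vertices. Extrusion per mm of travel: 0.6 × 0.32 / (π × 0.875²) = 0.079824. Accumulating E over each segment gives final E = 6.2279.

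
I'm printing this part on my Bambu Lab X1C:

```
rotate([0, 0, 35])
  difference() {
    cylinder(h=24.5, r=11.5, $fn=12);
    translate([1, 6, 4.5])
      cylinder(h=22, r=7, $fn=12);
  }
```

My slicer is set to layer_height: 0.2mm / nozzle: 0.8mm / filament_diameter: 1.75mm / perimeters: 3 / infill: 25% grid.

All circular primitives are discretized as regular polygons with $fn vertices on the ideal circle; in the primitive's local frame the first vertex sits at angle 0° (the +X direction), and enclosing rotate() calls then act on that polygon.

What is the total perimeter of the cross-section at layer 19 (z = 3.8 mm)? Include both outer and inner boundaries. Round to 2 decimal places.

At z = 3.8 mm: the r=11.5 cylinder gives a regular 12-gon of circumradius 11.5 (constant along its height) (perimeter = 2·12·11.500·sin(180°/12) = 71.43 mm); the cylinder at (1, 6) is not intersected at this z (z outside [4.5, 26.5]); After the difference (first − rest): none of the subtracted shapes is present at this height, so the r=11.5 cylinder is unchanged — boundary = 71.43 mm; (whole slice rotated 35° about Z — lengths, areas and connectivity unchanged). Overall, the cross-section is a single solid region. Total boundary length (outer) = 71.43 mm.

71.43 mm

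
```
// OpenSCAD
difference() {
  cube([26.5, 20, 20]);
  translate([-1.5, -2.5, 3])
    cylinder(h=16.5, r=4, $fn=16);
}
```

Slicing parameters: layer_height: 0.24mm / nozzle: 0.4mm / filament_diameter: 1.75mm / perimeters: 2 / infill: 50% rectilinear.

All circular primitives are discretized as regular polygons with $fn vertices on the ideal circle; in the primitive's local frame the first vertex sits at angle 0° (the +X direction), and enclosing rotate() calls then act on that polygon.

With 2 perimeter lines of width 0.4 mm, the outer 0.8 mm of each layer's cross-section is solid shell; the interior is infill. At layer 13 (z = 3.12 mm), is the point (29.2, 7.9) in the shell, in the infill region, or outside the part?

outside

At z = 3.12 mm: the cube (footprint 26.5×20) is included at this height; the r=4 cylinder at (-1.5, -2.5) gives a regular 16-gon of circumradius 4 (constant along its height); Subtracting the remaining from the first: starting from the 26.5×20 cube, the r=4 cylinder at (-1.5, -2.5) partially overlaps it — only the 1.06 mm² overlap (of its 48.98 mm²) is removed, clipping the outline — 1 connected region. Overall, the cross-section is a single solid region. The nearest boundary edge runs (26.50, 20.00)→(26.50, 0.00); distance from the point to it = 2.70 mm. The point is not inside any of the regions above, so it lies outside the cross-section (2.70 mm from the nearest boundary).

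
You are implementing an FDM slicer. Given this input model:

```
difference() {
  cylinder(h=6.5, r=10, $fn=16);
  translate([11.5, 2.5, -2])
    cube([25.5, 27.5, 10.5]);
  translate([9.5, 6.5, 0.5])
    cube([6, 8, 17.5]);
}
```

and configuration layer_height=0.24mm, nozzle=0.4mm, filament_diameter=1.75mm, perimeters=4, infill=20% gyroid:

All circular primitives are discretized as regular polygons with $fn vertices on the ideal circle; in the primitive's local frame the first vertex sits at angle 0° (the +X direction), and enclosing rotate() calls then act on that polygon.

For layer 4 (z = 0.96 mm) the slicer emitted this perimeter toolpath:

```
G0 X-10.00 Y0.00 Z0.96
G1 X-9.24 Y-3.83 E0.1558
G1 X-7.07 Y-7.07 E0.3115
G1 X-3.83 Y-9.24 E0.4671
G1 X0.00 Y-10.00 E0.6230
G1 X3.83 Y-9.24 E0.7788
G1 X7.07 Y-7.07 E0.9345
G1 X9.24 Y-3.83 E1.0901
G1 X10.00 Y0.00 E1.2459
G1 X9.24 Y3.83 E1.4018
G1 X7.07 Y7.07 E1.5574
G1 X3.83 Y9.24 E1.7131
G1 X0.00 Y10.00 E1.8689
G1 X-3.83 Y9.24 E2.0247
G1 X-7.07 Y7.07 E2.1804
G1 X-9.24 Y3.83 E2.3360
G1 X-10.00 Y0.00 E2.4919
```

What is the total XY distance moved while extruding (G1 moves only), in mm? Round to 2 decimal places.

62.43 mm

Sum the Euclidean lengths of each G1 segment: total = 62.43 mm.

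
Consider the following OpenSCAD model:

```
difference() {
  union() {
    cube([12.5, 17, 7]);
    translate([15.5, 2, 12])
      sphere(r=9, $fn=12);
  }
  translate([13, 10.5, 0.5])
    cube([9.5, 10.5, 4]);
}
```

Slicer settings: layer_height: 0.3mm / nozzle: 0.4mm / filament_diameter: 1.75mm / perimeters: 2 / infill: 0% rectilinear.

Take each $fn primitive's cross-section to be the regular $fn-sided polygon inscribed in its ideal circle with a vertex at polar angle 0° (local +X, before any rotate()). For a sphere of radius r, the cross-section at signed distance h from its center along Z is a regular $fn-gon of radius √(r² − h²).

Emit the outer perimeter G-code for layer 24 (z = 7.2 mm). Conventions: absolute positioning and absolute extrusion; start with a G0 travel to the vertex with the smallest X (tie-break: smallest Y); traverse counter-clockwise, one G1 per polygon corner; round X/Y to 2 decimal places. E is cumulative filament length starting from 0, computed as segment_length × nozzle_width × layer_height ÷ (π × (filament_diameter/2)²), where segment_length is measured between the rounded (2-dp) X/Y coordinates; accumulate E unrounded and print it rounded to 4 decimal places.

At z = 7.2 mm: the cube is not intersected at this z (z outside [0, 7]); the r=9 sphere at (15.5, 2) slices to a regular 12-gon of circumradius 7.613 (√(r²−h²) with h=4.8 from center); Merging all regions: only the r=9 sphere at (15.5, 2) is present, so the union is just that shape — 1 connected region; the cube at (13, 10.5) does not reach this height (z outside [0.5, 4.5]); After the difference (first − rest): none of the subtracted shapes is present at this height, so the result so far is unchanged — 1 connected region. The outline is a single polygon with 12 vertices. Extrusion per mm of travel: 0.4 × 0.3 / (π × 0.875²) = 0.049890. Accumulating E over each segment gives final E = 2.3588.

G0 X7.89 Y2.00 Z7.20
G1 X8.91 Y-1.81 E0.1968
G1 X11.69 Y-4.59 E0.3929
G1 X15.50 Y-5.61 E0.5897
G1 X19.31 Y-4.59 E0.7865
G1 X22.09 Y-1.81 E0.9826
G1 X23.11 Y2.00 E1.1794
G1 X22.09 Y5.81 E1.3762
G1 X19.31 Y8.59 E1.5723
G1 X15.50 Y9.61 E1.7691
G1 X11.69 Y8.59 E1.9659
G1 X8.91 Y5.81 E2.1620
G1 X7.89 Y2.00 E2.3588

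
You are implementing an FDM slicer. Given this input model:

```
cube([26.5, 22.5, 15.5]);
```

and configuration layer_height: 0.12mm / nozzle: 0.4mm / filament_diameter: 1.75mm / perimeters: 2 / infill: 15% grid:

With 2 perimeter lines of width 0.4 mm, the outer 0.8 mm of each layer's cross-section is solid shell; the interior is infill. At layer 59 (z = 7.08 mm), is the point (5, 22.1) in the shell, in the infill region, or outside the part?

shell

At z = 7.08 mm: the cube (footprint 26.5×22.5) is included at this height. Overall, the cross-section is a single solid region. The nearest boundary edge runs (26.50, 22.50)→(0.00, 22.50); distance from the point to it = 0.40 mm. The point is inside the cross-section, 0.40 mm from the nearest boundary — within the 0.8 mm shell band (2 × 0.4).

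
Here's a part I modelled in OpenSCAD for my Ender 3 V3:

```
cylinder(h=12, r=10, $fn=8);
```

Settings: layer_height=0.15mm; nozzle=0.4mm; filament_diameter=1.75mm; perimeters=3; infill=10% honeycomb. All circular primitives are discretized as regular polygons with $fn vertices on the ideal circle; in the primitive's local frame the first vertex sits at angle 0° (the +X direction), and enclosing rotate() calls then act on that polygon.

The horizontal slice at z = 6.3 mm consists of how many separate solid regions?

At z = 6.3 mm: the r=10 cylinder gives a regular 8-gon of circumradius 10 (constant along its height). The result has 1 disconnected region.

1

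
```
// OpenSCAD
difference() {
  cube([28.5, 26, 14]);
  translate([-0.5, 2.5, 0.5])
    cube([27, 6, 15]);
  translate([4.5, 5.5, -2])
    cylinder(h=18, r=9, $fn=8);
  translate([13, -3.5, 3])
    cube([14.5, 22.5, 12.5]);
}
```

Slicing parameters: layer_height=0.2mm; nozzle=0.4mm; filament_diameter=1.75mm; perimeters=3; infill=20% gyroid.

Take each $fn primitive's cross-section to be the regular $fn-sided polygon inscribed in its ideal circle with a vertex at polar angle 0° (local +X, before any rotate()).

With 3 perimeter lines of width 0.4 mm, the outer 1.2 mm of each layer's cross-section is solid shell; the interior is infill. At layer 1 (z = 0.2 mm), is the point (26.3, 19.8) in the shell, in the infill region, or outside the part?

At z = 0.2 mm: the 28.5×26 cube contributes its full rectangle; the cube at (-0.5, 2.5) is not intersected at this z (z outside [0.5, 15.5]); the cylinder at (4.5, 5.5): section is a regular 8-gon, circumradius r=9; the cube at (13, -3.5) is absent (z outside [3, 15.5]); After the difference (first − rest): starting from the 28.5×26 cube, the r=9 cylinder at (4.5, 5.5) partially overlaps it — only the 161.57 mm² overlap (of its 229.10 mm²) is removed, clipping the outline — 1 connected region. Overall, the cross-section is a single solid region. The nearest boundary edge runs (28.50, 26.00)→(28.50, 0.00); distance from the point to it = 2.20 mm. The point is inside the cross-section and 2.20 mm from the nearest boundary — more than the 1.2 mm shell width (3 × 0.4), so it's in the infill interior.

infill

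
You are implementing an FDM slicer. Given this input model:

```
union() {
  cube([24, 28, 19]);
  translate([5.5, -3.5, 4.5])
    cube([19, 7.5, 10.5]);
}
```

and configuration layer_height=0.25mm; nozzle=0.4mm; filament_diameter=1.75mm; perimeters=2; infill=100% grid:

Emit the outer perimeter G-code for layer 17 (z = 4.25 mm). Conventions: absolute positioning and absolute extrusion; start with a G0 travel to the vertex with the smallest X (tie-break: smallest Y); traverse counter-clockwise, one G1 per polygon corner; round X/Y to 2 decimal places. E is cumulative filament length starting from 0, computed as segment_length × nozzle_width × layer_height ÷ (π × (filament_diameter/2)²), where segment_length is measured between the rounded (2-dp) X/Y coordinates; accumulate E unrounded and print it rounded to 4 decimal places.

At z = 4.25 mm: the cube (footprint 24×28) is included at this height; the cube at (5.5, -3.5) is absent (z outside [4.5, 15]); Taking the union: only the 24×28 cube is present, so the union is just that shape — 1 connected region. The outline is a single polygon with 4 vertices. Extrusion per mm of travel: 0.4 × 0.25 / (π × 0.875²) = 0.041575. Accumulating E over each segment gives final E = 4.3238.

G0 X0.00 Y0.00 Z4.25
G1 X24.00 Y0.00 E0.9978
G1 X24.00 Y28.00 E2.1619
G1 X0.00 Y28.00 E3.1597
G1 X0.00 Y0.00 E4.3238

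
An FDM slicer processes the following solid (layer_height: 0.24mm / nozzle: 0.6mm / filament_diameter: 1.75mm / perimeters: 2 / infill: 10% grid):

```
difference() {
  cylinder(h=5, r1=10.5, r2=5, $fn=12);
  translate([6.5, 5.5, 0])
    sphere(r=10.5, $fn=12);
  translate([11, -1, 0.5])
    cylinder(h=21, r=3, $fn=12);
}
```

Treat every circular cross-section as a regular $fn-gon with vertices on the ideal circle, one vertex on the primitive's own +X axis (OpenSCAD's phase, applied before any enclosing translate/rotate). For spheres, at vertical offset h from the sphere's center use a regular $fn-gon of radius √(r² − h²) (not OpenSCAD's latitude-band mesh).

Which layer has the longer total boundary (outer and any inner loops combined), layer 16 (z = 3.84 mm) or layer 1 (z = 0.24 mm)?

Layer 16 (z = 3.84): the cone: at t=0.768 of its height the radius interpolates to r₁+(r₂−r₁)t = 6.276, giving a regular 12-gon of that circumradius (perimeter = 2·12·6.276·sin(180°/12) = 38.98 mm); the r=10.5 sphere at (6.5, 5.5) contributes a regular 12-gon of circumradius √(10.5²−3.84²) = 9.773 (perimeter = 2·12·9.773·sin(180°/12) = 60.70 mm); the r=3 cylinder at (11, -1) gives a regular 12-gon of circumradius 3 (constant along its height) (perimeter = 2·12·3.000·sin(180°/12) = 18.63 mm); After the difference (first − rest): starting from the cone, the r=10.5 sphere at (6.5, 5.5) partially overlaps it — only the 63.16 mm² overlap (of its 286.51 mm²) is removed, clipping the outline; the r=3 cylinder at (11, -1) misses the remaining region (no effect) — boundary = 34.88 mm. So its perimeter = 34.88 mm. Layer 1 (z = 0.24): the cone: at t=0.048 of its height the radius interpolates to r₁+(r₂−r₁)t = 10.236, giving a regular 12-gon of that circumradius (perimeter = 2·12·10.236·sin(180°/12) = 63.58 mm); the sphere at (6.5, 5.5): section is a regular 12-gon, circumradius = √(r²−h²) = √(10.5²−0.24²) = 10.497 (perimeter = 2·12·10.497·sin(180°/12) = 65.21 mm); the cylinder at (11, -1) does not reach this height (z outside [0.5, 21.5]); After the difference (first − rest): starting from the cone, the r=10.5 sphere at (6.5, 5.5) partially overlaps it — only the 154.82 mm² overlap (of its 330.58 mm²) is removed, clipping the outline — boundary = 63.25 mm. So its perimeter = 63.25 mm. Layer 1 is larger (63.25 vs 34.88 mm).

layer 1 (z = 0.24 mm)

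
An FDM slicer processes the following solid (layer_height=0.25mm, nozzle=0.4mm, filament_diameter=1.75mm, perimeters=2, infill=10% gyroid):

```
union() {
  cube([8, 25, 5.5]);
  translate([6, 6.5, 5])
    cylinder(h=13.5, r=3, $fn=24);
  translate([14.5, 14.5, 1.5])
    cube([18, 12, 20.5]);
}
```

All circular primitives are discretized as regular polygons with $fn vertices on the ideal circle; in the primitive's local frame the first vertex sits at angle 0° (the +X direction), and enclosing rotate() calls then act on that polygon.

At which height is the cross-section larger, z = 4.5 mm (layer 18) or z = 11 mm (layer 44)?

layer 18 (z = 4.5 mm)

Layer 18 (z = 4.5): the 8×25 cube contributes its full rectangle (area 200.00 mm²); the cylinder at (6, 6.5) is absent (z outside [5, 18.5]); the 18×12 cube at (14.5, 14.5) contributes its full rectangle (area 216.00 mm²); Combining (union): the 2 present regions are separate (no shared area or edge), so areas and boundary lengths simply add and each stays a separate island — area = 416.00 mm². So its area = 416.00 mm². Layer 44 (z = 11): the cube does not reach this height (z outside [0, 5.5]); the r=3 cylinder at (6, 6.5) contributes a regular 24-gon of circumradius 3 (area = (24/2)·3.000²·sin(360°/24) = 27.95 mm²); the cube at (14.5, 14.5) (footprint 18×12) is included at this height (area 216.00 mm²); Taking the union: the 2 present regions are separate (no shared area or edge), so areas and boundary lengths simply add and each stays a separate island — area = 243.95 mm². So its area = 243.95 mm². Layer 18 is larger (416.00 vs 243.95 mm²).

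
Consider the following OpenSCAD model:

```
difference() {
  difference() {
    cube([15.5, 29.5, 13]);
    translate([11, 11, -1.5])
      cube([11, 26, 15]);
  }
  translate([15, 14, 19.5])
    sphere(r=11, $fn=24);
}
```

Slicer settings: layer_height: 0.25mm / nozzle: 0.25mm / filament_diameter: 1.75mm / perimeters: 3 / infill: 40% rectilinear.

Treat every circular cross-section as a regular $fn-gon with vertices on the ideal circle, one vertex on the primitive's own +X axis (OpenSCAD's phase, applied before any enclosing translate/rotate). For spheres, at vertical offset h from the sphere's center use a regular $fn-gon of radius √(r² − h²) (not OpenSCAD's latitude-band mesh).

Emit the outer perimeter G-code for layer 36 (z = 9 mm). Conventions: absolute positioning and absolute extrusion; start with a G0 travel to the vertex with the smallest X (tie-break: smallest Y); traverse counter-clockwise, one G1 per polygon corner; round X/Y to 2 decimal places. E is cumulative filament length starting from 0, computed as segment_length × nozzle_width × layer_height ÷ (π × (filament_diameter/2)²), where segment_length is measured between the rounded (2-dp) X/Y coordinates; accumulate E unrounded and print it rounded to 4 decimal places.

G0 X0.00 Y0.00 Z9.00
G1 X15.50 Y0.00 E0.4028
G1 X15.50 Y10.79 E0.6831
G1 X15.00 Y10.72 E0.6963
G1 X14.15 Y10.83 E0.7185
G1 X13.75 Y11.00 E0.7298
G1 X11.00 Y11.00 E0.8013
G1 X11.00 Y29.50 E1.2820
G1 X0.00 Y29.50 E1.5678
G1 X0.00 Y0.00 E2.3344

At z = 9 mm: the cube (footprint 15.5×29.5) is included at this height; the cube at (11, 11) (footprint 11×26) is included at this height; Subtracting the remaining from the first: starting from the 15.5×29.5 cube, the 11×26 cube at (11, 11) partially overlaps it — only the 83.25 mm² overlap (of its 286.00 mm²) is removed, clipping the outline — 1 connected region; the r=11 sphere at (15, 14) contributes a regular 24-gon of circumradius √(11²−10.5²) = 3.279; After the difference (first − rest): starting from the result so far, the r=11 sphere at (15, 14) partially overlaps it — only the 0.35 mm² overlap (of its 33.39 mm²) is removed, clipping the outline — 1 connected region. The outline is a single polygon with 9 vertices. Extrusion per mm of travel: 0.25 × 0.25 / (π × 0.875²) = 0.025984. Accumulating E over each segment gives final E = 2.3344.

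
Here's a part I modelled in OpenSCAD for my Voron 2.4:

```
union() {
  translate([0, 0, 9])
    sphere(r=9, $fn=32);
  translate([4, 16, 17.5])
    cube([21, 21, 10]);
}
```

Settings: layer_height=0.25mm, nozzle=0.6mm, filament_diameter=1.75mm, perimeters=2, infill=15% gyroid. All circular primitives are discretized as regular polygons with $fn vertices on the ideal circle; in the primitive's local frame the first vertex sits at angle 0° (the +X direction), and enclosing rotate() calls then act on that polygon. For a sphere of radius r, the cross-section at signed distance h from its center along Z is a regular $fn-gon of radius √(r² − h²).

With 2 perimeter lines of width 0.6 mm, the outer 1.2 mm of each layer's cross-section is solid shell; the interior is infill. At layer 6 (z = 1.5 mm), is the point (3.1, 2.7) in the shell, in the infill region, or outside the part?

At z = 1.5 mm: the sphere: section is a regular 32-gon, circumradius = √(r²−h²) = √(9²−7.5²) = 4.975; the cube at (4, 16) is absent (z outside [17.5, 27.5]); Taking the union: only the r=9 sphere is present, so the union is just that shape — 1 connected region. Overall, the cross-section is a single solid region. The nearest boundary edge runs (4.14, 2.76)→(3.52, 3.52); distance from the point to it = 0.84 mm. The point is inside the cross-section, 0.84 mm from the nearest boundary — within the 1.2 mm shell band (2 × 0.6).

shell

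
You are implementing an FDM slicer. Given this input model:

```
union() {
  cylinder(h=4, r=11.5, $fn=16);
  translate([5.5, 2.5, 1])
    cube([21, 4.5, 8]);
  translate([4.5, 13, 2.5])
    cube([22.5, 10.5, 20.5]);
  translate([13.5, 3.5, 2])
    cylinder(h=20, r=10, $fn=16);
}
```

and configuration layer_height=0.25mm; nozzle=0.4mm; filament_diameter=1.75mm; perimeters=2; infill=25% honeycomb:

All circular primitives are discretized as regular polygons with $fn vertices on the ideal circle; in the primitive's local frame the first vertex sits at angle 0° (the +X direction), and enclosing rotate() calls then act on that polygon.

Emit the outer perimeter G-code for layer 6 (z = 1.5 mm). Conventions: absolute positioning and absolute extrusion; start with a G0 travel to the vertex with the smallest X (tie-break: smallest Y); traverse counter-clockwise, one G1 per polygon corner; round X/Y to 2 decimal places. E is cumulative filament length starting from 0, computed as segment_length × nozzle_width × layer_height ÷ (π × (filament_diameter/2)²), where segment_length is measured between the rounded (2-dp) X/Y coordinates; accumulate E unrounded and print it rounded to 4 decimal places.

At z = 1.5 mm: the r=11.5 cylinder contributes a regular 16-gon of circumradius 11.5; the cube at (5.5, 2.5) is present — its section is the full 21×4.5 rectangle; the cube at (4.5, 13) does not reach this height (z outside [2.5, 23]); the cylinder at (13.5, 3.5) does not reach this height (z outside [2, 22]); Combining (union): the regions partially overlap (shared area 21.16 mm²), so overlapping operands fuse into one piece — 1 connected region. The outline is a single polygon with 19 vertices. Extrusion per mm of travel: 0.4 × 0.25 / (π × 0.875²) = 0.041575. Accumulating E over each segment gives final E = 4.3373.

G0 X-11.50 Y0.00 Z1.50
G1 X-10.62 Y-4.40 E0.1866
G1 X-8.13 Y-8.13 E0.3730
G1 X-4.40 Y-10.62 E0.5595
G1 X0.00 Y-11.50 E0.7460
G1 X4.40 Y-10.62 E0.9326
G1 X8.13 Y-8.13 E1.1190
G1 X10.62 Y-4.40 E1.3055
G1 X11.50 Y0.00 E1.4920
G1 X11.00 Y2.50 E1.5980
G1 X26.50 Y2.50 E2.2424
G1 X26.50 Y7.00 E2.4295
G1 X8.89 Y7.00 E3.1617
G1 X8.13 Y8.13 E3.2183
G1 X4.40 Y10.62 E3.4047
G1 X0.00 Y11.50 E3.5913
G1 X-4.40 Y10.62 E3.7778
G1 X-8.13 Y8.13 E3.9643
G1 X-10.62 Y4.40 E4.1508
G1 X-11.50 Y0.00 E4.3373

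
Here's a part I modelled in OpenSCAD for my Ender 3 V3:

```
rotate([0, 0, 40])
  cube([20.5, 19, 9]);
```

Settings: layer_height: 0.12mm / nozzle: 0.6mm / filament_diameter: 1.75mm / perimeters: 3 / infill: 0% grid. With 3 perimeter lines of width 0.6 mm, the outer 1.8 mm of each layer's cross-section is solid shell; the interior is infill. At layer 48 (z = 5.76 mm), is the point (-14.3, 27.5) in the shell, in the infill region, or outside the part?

At z = 5.76 mm: the cube (footprint 20.5×19) is included at this height; (rotated 40° about Z; rotation is an isometry so areas/perimeters/island counts are preserved). Overall, the cross-section is a single solid region. Undo the 40° rotation: the query point maps to (6.722, 30.258) in the un-rotated model frame. The nearest boundary edge runs (20.50, 19.00)→(0.00, 19.00); distance from the point to it = 11.26 mm. The point is not inside any of the regions above, so it lies outside the cross-section (11.26 mm from the nearest boundary).

outside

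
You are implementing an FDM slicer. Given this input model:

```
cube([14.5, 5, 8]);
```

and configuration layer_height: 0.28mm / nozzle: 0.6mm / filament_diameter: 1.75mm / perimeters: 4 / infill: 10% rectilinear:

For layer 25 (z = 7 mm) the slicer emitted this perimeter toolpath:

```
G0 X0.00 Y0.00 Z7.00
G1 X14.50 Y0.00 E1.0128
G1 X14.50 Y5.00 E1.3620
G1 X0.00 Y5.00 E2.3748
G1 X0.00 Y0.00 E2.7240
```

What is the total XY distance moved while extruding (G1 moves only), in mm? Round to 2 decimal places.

Sum the Euclidean lengths of each G1 segment: total = 39.00 mm.

39.00 mm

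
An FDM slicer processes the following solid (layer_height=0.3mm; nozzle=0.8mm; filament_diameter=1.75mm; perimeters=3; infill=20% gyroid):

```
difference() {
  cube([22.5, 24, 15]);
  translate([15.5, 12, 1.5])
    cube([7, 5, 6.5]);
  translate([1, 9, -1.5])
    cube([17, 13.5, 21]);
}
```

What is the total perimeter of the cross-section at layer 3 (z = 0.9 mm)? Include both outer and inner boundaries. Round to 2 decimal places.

154.00 mm

At z = 0.9 mm: the cube is present — its section is the full 22.5×24 rectangle (perimeter 93.00 mm); the cube at (15.5, 12) is not intersected at this z (z outside [1.5, 8]); the cube at (1, 9) is present — its section is the full 17×13.5 rectangle (perimeter 61.00 mm); After the difference (first − rest): starting from the 22.5×24 cube, the 17×13.5 cube at (1, 9) lies wholly inside it (removes its full 229.50 mm² and its 61.00 mm outline becomes a hole wall) — boundary (outer + 1 inner loop) = 154.00 mm. Overall, the cross-section is one region with 1 hole. Total boundary length (outer + inner) = 154.00 mm.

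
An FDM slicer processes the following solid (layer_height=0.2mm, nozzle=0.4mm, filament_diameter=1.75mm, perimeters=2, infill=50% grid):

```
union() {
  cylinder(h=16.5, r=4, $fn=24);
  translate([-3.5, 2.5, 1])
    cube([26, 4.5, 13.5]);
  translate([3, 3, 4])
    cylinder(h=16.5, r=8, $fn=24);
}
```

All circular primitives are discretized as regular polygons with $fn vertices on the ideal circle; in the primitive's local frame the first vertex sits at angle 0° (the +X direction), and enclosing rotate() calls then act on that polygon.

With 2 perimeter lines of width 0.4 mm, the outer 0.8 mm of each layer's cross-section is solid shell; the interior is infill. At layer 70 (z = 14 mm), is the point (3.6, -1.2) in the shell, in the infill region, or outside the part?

At z = 14 mm: the cylinder: section is a regular 24-gon, circumradius r=4; the 26×4.5 cube at (-3.5, 2.5) contributes its full rectangle; the cylinder at (3, 3): section is a regular 24-gon, circumradius r=8; Taking the union: the regions partially overlap (shared area 112.64 mm²), so overlapping operands fuse into one piece — 1 connected region. Overall, the cross-section is a single solid region. The nearest boundary edge runs (5.07, -4.73)→(3.00, -5.00); distance from the point to it = 3.69 mm. The point is inside the cross-section and 3.69 mm from the nearest boundary — more than the 0.8 mm shell width (2 × 0.4), so it's in the infill interior.

infill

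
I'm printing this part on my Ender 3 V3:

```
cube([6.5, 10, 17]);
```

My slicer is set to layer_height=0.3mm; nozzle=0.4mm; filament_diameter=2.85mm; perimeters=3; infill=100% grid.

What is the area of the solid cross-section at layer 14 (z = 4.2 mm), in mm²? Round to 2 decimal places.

65.00 mm²

At z = 4.2 mm: the 6.5×10 cube contributes its full rectangle (area 65.00 mm²). Overall, the cross-section is a single solid region. Net area = 65.00 mm².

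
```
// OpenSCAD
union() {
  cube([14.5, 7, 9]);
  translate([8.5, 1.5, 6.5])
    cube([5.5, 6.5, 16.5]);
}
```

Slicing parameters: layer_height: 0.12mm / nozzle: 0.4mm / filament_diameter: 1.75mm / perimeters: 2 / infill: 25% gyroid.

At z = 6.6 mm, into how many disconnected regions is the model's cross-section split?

1

At z = 6.6 mm: the cube (footprint 14.5×7) is included at this height; the 5.5×6.5 cube at (8.5, 1.5) contributes its full rectangle; Combining (union): the regions partially overlap (shared area 30.25 mm²), so overlapping operands fuse into one piece — 1 connected region. The result has 1 disconnected region.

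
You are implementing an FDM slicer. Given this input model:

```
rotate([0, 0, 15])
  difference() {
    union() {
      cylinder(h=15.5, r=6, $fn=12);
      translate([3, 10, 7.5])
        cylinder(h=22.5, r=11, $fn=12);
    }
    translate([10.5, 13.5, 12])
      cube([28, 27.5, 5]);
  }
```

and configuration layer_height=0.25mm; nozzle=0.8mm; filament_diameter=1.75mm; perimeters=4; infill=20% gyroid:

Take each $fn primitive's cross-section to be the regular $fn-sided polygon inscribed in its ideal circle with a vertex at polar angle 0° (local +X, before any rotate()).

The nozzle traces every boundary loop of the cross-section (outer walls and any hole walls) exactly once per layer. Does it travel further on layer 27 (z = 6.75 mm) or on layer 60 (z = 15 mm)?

layer 60 (z = 15 mm)

Layer 27 (z = 6.75): the cylinder: section is a regular 12-gon, circumradius r=6 (perimeter = 2·12·6.000·sin(180°/12) = 37.27 mm); the cylinder at (3, 10) is absent (z outside [7.5, 30]); Combining (union): only the r=6 cylinder is present, so the union is just that shape — boundary = 37.27 mm; the cube at (10.5, 13.5) is not intersected at this z (z outside [12, 17]); Subtracting the remaining from the first: none of the subtracted shapes is present at this height, so that combined region is unchanged — boundary = 37.27 mm; (whole slice rotated 15° about Z — lengths, areas and connectivity unchanged). So its perimeter = 37.27 mm. Layer 60 (z = 15): the r=6 cylinder contributes a regular 12-gon of circumradius 6 (perimeter = 2·12·6.000·sin(180°/12) = 37.27 mm); the cylinder at (3, 10): section is a regular 12-gon, circumradius r=11 (perimeter = 2·12·11.000·sin(180°/12) = 68.33 mm); Combining (union): the regions partially overlap (shared area 51.13 mm²), so the edge portions inside another operand are dropped and the merged outline is re-measured after clipping — boundary = 77.54 mm; the cube at (10.5, 13.5) (footprint 28×27.5) is included at this height (perimeter 111.00 mm); Subtracting the remaining from the first: starting from the result so far, the 28×27.5 cube at (10.5, 13.5) partially overlaps it — only the 6.64 mm² overlap (of its 770.00 mm²) is removed, clipping the outline — boundary = 79.19 mm; (rotated 15° about Z; rotation is an isometry so areas/perimeters/island counts are preserved). So its perimeter = 79.19 mm. Layer 60 is larger (79.19 vs 37.27 mm).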